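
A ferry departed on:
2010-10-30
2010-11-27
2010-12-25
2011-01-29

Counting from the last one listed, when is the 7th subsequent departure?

2011-08-27

Every date is a Saturday; gaps 28, 28, 35 days.
Each is the last Saturday of its month (at least one falls on the 29th or later, ruling out '4th Saturday').
February 2011 ends with Saturday 2011-02-26.
Last Saturday of March 2011: 2011-03-26.
Last Saturday of April 2011: 2011-04-30.
Last Saturday of May 2011: 2011-05-28.
June 2011 ends with Saturday 2011-06-25.
July 2011 ends with Saturday 2011-07-30.
August 2011 ends with Saturday 2011-08-27.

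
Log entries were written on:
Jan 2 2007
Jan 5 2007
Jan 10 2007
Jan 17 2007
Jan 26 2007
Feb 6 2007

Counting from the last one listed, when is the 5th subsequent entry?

May 2 2007

The spacing grows by 2 each time: 3, 5, 7, 9, 11 days.
Next gap: 13 days. Feb 6 2007 + 13 days = Feb 19 2007.
Next gap: 15 days. Feb 19 2007 + 15 days = Mar 6 2007.
Next gap: 17 days. Mar 6 2007 + 17 days = Mar 23 2007.
Next gap: 19 days. Mar 23 2007 + 19 days = Apr 11 2007.
Next gap: 21 days. Apr 11 2007 + 21 days = May 2 2007.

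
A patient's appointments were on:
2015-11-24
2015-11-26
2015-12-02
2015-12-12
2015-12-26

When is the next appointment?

Intervals are 2, 6, 10, 14 days — an arithmetic progression with common difference 4.
Next gap: 18 days. 2015-12-26 + 18 days = 2016-01-13.

2016-01-13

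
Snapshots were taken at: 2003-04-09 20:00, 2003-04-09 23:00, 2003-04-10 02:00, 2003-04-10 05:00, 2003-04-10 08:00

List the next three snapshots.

Spacing: 3, 3, 3, 3 h — constant 3 h.
2003-04-10 08:00 + 3 h = 2003-04-10 11:00.
2003-04-10 11:00 + 3 h = 2003-04-10 14:00.
2003-04-10 14:00 + 3 h = 2003-04-10 17:00.

2003-04-10 11:00, 2003-04-10 14:00, 2003-04-10 17:00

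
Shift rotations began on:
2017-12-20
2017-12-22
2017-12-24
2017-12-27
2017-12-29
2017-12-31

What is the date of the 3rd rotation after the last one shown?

2018-01-07

Gaps: 2, 2, 3, 2, 2 days — not constant, but cyclic with period 3.
The events fall on every Wednesday, Friday and Sunday.
Next Wednesday: 2018-01-03.
The following Friday is 2018-01-05.
Next Sunday: 2018-01-07.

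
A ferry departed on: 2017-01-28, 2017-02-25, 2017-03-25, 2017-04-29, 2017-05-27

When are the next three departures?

2017-06-24, 2017-07-29, 2017-08-26

These are Saturdays with 28, 28, 35, 28-day gaps.
Each is the final Saturday of its month — 2017-04-29 is past the 28th, so '4th Saturday' doesn't fit.
June 2017 ends with Saturday 2017-06-24.
Last Saturday of July 2017: 2017-07-29.
August 2017 ends with Saturday 2017-08-26.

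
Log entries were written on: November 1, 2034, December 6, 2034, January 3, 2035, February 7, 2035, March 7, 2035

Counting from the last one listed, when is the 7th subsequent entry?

October 3, 2035

All dates are Wednesdays, 35, 28, 35, 28 days apart.
Specifically, the 1st Wednesday of each month.
April 2035 — 1st Wednesday is April 4, 2035.
May 2035 — 1st Wednesday is May 2, 2035.
1st Wednesday of June 2035: June 6, 2035.
1st Wednesday of July 2035: July 4, 2035.
1st Wednesday of August 2035: August 1, 2035.
1st Wednesday of September 2035: September 5, 2035.
1st Wednesday of October 2035: October 3, 2035.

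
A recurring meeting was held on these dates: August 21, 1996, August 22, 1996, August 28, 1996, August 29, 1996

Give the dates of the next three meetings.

Every event lands on a Wednesday or Thursday (gaps cycle 1, 6, 1).
So the schedule is: every Wednesday and Thursday.
The following Wednesday is September 4, 1996.
The following Thursday is September 5, 1996.
Next Wednesday: September 11, 1996.

September 4, 1996; September 5, 1996; September 11, 1996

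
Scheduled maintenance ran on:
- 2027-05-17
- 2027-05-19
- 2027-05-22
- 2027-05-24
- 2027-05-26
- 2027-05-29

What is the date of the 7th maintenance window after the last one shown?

2027-06-14

Every event lands on a Monday or Wednesday or Saturday (gaps cycle 2, 3, 2, 2, 3).
So the schedule is: every Monday, Wednesday and Saturday.
Next Monday: 2027-05-31.
The following Wednesday is 2027-06-02.
The following Saturday is 2027-06-05.
The following Monday is 2027-06-07.
The following Wednesday is 2027-06-09.
Next Saturday: 2027-06-12.
The following Monday is 2027-06-14.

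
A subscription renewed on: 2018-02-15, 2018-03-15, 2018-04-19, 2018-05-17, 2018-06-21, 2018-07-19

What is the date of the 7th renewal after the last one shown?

All dates are Thursdays, 28, 35, 28, 35, 28 days apart.
Specifically, the 3rd Thursday of each month.
3rd Thursday of August 2018: 2018-08-16.
September 2018 — 3rd Thursday is 2018-09-20.
October 2018 — 3rd Thursday is 2018-10-18.
3rd Thursday of November 2018: 2018-11-15.
December 2018 — 3rd Thursday is 2018-12-20.
3rd Thursday of January 2019: 2019-01-17.
February 2019 — 3rd Thursday is 2019-02-21.

2019-02-21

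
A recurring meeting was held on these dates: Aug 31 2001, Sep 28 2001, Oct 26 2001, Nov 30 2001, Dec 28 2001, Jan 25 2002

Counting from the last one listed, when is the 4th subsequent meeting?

These are Fridays with 28, 28, 35, 28, 28-day gaps.
Each is the final Friday of its month — Aug 31 2001 is past the 28th, so '4th Friday' doesn't fit.
February 2002 ends with Friday Feb 22 2002.
March 2002 ends with Friday Mar 29 2002.
Last Friday of April 2002: Apr 26 2002.
May 2002 ends with Friday May 31 2002.

May 31 2002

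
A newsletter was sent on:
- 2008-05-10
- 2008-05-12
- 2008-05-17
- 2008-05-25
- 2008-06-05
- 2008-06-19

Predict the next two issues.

2008-07-06, 2008-07-26

The spacing grows by 3 each time: 2, 5, 8, 11, 14 days.
Next gap: 17 days. 2008-06-19 + 17 days = 2008-07-06.
Next gap: 20 days. 2008-07-06 + 20 days = 2008-07-26.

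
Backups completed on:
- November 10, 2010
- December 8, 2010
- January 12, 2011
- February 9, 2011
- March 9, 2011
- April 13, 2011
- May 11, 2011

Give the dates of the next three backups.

All dates are Wednesdays, 28, 35, 28, 28, 35, 28 days apart.
Specifically, the 2nd Wednesday of each month.
June 2011 — 2nd Wednesday is June 8, 2011.
2nd Wednesday of July 2011: July 13, 2011.
2nd Wednesday of August 2011: August 10, 2011.

June 8, 2011; July 13, 2011; August 10, 2011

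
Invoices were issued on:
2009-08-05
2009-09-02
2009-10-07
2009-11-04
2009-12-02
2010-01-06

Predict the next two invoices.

These are Wednesdays at 28- or 35-day spacing (28, 35, 28, 28, 35).
The pattern: 1st Wednesday of the month.
February 2010 — 1st Wednesday is 2010-02-03.
1st Wednesday of March 2010: 2010-03-03.

2010-02-03, 2010-03-03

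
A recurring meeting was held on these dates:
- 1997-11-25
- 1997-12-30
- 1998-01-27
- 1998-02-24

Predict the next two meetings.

1998-03-31, 1998-04-28

All Tuesdays; the gaps (35, 28, 28) vary with month length.
This is the last Tuesday of each month.
Last Tuesday of March 1998: 1998-03-31.
Last Tuesday of April 1998: 1998-04-28.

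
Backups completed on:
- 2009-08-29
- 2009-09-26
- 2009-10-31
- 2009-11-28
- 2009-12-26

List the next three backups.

Every date is a Saturday; gaps 28, 35, 28, 28 days.
Each is the last Saturday of its month (at least one falls on the 29th or later, ruling out '4th Saturday').
January 2010 ends with Saturday 2010-01-30.
February 2010 ends with Saturday 2010-02-27.
Last Saturday of March 2010: 2010-03-27.

2010-01-30, 2010-02-27, 2010-03-27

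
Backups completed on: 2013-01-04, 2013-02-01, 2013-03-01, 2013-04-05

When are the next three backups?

Gaps: 28, 28, 35 days — a mix of 28 and 35. Every date is a Friday.
Each is the 1st Friday of its month.
May 2013 — 1st Friday is 2013-05-03.
June 2013 — 1st Friday is 2013-06-07.
July 2013 — 1st Friday is 2013-07-05.

2013-05-03, 2013-06-07, 2013-07-05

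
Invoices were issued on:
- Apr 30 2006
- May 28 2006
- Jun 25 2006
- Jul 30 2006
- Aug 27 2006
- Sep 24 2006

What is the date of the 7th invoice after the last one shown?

All Sundays; the gaps (28, 28, 35, 28, 28) vary with month length.
This is the last Sunday of each month.
Last Sunday of October 2006: Oct 29 2006.
Last Sunday of November 2006: Nov 26 2006.
December 2006 ends with Sunday Dec 31 2006.
Last Sunday of January 2007: Jan 28 2007.
Last Sunday of February 2007: Feb 25 2007.
Last Sunday of March 2007: Mar 25 2007.
April 2007 ends with Sunday Apr 29 2007.

Apr 29 2007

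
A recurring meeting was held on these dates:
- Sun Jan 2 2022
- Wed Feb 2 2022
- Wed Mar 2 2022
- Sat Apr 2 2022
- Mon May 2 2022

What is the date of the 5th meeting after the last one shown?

Sun Oct 2 2022

The day-of-month is always 2 (31, 28, 31, 30 days between events).
So this recurs on the 2nd of each month.
Next: June 2022 → Thu Jun 2 2022.
July 2022: Sat Jul 2 2022.
August 2022: Tue Aug 2 2022.
Next: September 2022 → Fri Sep 2 2022.
Next: October 2022 → Sun Oct 2 2022.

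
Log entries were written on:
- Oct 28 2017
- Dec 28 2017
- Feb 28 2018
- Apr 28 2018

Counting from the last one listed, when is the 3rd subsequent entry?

Oct 28 2018

Gaps: 61, 62, 59 days — not constant. Every event is on the 28th of the month.
Pattern: the 28th of every 2 months.
June 2018: Jun 28 2018.
August 2018: Aug 28 2018.
Next: October 2018 → Oct 28 2018.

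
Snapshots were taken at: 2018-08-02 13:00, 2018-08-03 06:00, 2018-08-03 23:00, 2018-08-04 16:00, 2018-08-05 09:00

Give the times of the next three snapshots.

2018-08-06 02:00, 2018-08-06 19:00, 2018-08-07 12:00

Gaps: 17, 17, 17, 17 hours — each event is 17 hours after the previous one.
2018-08-05 09:00 + 17 h = 2018-08-06 02:00.
2018-08-06 02:00 + 17 h = 2018-08-06 19:00.
2018-08-06 19:00 + 17 h = 2018-08-07 12:00.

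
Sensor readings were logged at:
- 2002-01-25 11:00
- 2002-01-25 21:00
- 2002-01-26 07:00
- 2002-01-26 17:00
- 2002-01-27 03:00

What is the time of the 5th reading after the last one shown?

2002-01-29 05:00

The interval is a steady 10 hours (10, 10, 10, 10).
2002-01-27 03:00 + 10 h = 2002-01-27 13:00.
2002-01-27 13:00 + 10 h = 2002-01-27 23:00.
2002-01-27 23:00 + 10 h = 2002-01-28 09:00.
2002-01-28 09:00 + 10 h = 2002-01-28 19:00.
2002-01-28 19:00 + 10 h = 2002-01-29 05:00.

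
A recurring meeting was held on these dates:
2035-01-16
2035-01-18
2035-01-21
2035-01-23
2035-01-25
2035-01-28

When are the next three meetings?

2035-01-30, 2035-02-01, 2035-02-04

Gaps: 2, 3, 2, 2, 3 days — not constant, but cyclic with period 3.
The events fall on every Tuesday, Thursday and Sunday.
The following Tuesday is 2035-01-30.
The following Thursday is 2035-02-01.
The following Sunday is 2035-02-04.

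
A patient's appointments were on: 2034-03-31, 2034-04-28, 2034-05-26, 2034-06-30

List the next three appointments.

Every date is a Friday; gaps 28, 28, 35 days.
Each is the last Friday of its month (at least one falls on the 29th or later, ruling out '4th Friday').
Last Friday of July 2034: 2034-07-28.
Last Friday of August 2034: 2034-08-25.
Last Friday of September 2034: 2034-09-29.

2034-07-28, 2034-08-25, 2034-09-29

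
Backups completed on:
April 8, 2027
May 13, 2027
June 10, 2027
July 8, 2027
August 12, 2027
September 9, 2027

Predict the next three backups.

October 14, 2027; November 11, 2027; December 9, 2027

Gaps: 35, 28, 28, 35, 28 days — a mix of 28 and 35. Every date is a Thursday.
Each is the 2nd Thursday of its month.
2nd Thursday of October 2027: October 14, 2027.
2nd Thursday of November 2027: November 11, 2027.
December 2027 — 2nd Thursday is December 9, 2027.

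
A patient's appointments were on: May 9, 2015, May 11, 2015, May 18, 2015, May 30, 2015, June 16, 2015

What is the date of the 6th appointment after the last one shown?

January 9, 2016

Gaps: 2, 7, 12, 17 days — each gap is 5 larger than the previous one.
Next gap: 22 days. June 16, 2015 + 22 days = July 8, 2015.
Next gap: 27 days. July 8, 2015 + 27 days = August 4, 2015.
Next gap: 32 days. August 4, 2015 + 32 days = September 5, 2015.
Next gap: 37 days. September 5, 2015 + 37 days = October 12, 2015.
Next gap: 42 days. October 12, 2015 + 42 days = November 23, 2015.
Next gap: 47 days. November 23, 2015 + 47 days = January 9, 2016.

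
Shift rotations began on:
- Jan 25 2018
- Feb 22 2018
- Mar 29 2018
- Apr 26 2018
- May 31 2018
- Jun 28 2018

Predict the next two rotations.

Jul 26 2018, Aug 30 2018

These are Thursdays with 28, 35, 28, 35, 28-day gaps.
Each is the final Thursday of its month — Mar 29 2018 is past the 28th, so '4th Thursday' doesn't fit.
Last Thursday of July 2018: Jul 26 2018.
August 2018 ends with Thursday Aug 30 2018.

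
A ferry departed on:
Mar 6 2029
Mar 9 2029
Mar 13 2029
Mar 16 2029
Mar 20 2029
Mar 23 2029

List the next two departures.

Mar 27 2029, Mar 30 2029

Gaps: 3, 4, 3, 4, 3 days — not constant, but cyclic with period 2.
The events fall on every Tuesday and Friday.
Next Tuesday: Mar 27 2029.
The following Friday is Mar 30 2029.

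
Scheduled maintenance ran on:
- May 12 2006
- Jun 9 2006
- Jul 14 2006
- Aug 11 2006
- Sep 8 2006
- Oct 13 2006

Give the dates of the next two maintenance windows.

Nov 10 2006, Dec 8 2006

Gaps: 28, 35, 28, 28, 35 days — a mix of 28 and 35. Every date is a Friday.
Each is the 2nd Friday of its month.
November 2006 — 2nd Friday is Nov 10 2006.
December 2006 — 2nd Friday is Dec 8 2006.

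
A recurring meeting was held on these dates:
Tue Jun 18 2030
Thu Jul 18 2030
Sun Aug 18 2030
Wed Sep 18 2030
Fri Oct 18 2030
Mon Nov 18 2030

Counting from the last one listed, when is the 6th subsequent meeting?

Sun May 18 2031

Gaps: 30, 31, 31, 30, 31 days — not constant. Every event is on the 18th of the month.
Pattern: the 18th of each month.
December 2030: Wed Dec 18 2030.
January 2031: Sat Jan 18 2031.
Next: February 2031 → Tue Feb 18 2031.
Next: March 2031 → Tue Mar 18 2031.
April 2031: Fri Apr 18 2031.
Next: May 2031 → Sun May 18 2031.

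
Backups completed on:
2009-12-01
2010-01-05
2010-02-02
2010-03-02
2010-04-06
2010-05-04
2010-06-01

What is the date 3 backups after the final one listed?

All dates are Tuesdays, 35, 28, 28, 35, 28, 28 days apart.
Specifically, the 1st Tuesday of each month.
July 2010 — 1st Tuesday is 2010-07-06.
1st Tuesday of August 2010: 2010-08-03.
1st Tuesday of September 2010: 2010-09-07.

2010-09-07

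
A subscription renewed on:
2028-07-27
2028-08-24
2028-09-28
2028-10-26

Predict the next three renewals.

Gaps: 28, 35, 28 days — a mix of 28 and 35. Every date is a Thursday.
Each is the 4th Thursday of its month.
November 2028 — 4th Thursday is 2028-11-23.
December 2028 — 4th Thursday is 2028-12-28.
January 2029 — 4th Thursday is 2029-01-25.

2028-11-23, 2028-12-28, 2029-01-25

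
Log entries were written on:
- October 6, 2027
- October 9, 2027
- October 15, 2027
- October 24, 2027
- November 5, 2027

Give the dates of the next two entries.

Gaps: 3, 6, 9, 12 days — each gap is 3 larger than the previous one.
Next gap: 15 days. November 5, 2027 + 15 days = November 20, 2027.
Next gap: 18 days. November 20, 2027 + 18 days = December 8, 2027.

November 20, 2027; December 8, 2027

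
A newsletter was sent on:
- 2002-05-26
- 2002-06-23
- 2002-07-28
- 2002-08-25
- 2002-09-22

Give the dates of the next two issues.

All dates are Sundays, 28, 35, 28, 28 days apart.
Specifically, the 4th Sunday of each month.
October 2002 — 4th Sunday is 2002-10-27.
4th Sunday of November 2002: 2002-11-24.

2002-10-27, 2002-11-24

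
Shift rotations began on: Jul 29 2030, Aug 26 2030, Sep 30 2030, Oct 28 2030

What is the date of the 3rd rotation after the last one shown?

Jan 27 2031

All Mondays; the gaps (28, 35, 28) vary with month length.
This is the last Monday of each month.
Last Monday of November 2030: Nov 25 2030.
December 2030 ends with Monday Dec 30 2030.
Last Monday of January 2031: Jan 27 2031.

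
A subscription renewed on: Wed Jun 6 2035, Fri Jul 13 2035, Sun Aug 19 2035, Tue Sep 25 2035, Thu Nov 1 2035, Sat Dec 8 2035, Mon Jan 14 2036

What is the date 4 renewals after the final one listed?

Tue Jun 10 2036

Gaps between consecutive events: 37, 37, 37, 37, 37, 37 days — a constant 37-day interval.
Mon Jan 14 2036 + 37 days = Wed Feb 20 2036.
Wed Feb 20 2036 + 37 days = Fri Mar 28 2036.
Fri Mar 28 2036 + 37 days = Sun May 4 2036.
Sun May 4 2036 + 37 days = Tue Jun 10 2036.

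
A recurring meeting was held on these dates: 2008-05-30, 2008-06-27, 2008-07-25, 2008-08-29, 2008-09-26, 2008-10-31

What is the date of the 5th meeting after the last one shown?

2009-03-27

Every date is a Friday; gaps 28, 28, 35, 28, 35 days.
Each is the last Friday of its month (at least one falls on the 29th or later, ruling out '4th Friday').
November 2008 ends with Friday 2008-11-28.
Last Friday of December 2008: 2008-12-26.
January 2009 ends with Friday 2009-01-30.
February 2009 ends with Friday 2009-02-27.
March 2009 ends with Friday 2009-03-27.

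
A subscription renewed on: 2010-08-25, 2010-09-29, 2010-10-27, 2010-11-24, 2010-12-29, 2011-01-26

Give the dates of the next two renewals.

2011-02-23, 2011-03-30

These are Wednesdays with 35, 28, 28, 35, 28-day gaps.
Each is the final Wednesday of its month — 2010-09-29 is past the 28th, so '4th Wednesday' doesn't fit.
February 2011 ends with Wednesday 2011-02-23.
March 2011 ends with Wednesday 2011-03-30.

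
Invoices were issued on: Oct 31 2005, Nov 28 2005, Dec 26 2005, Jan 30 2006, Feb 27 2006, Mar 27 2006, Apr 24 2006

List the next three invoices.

These are Mondays with 28, 28, 35, 28, 28, 28-day gaps.
Each is the final Monday of its month — Oct 31 2005 is past the 28th, so '4th Monday' doesn't fit.
May 2006 ends with Monday May 29 2006.
June 2006 ends with Monday Jun 26 2006.
July 2006 ends with Monday Jul 31 2006.

May 29 2006, Jun 26 2006, Jul 31 2006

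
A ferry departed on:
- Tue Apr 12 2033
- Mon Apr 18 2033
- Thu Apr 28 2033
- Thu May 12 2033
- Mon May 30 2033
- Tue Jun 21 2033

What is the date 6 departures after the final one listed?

Mon Jan 23 2034

Gaps: 6, 10, 14, 18, 22 days — each gap is 4 larger than the previous one.
Next gap: 26 days. Tue Jun 21 2033 + 26 days = Sun Jul 17 2033.
Next gap: 30 days. Sun Jul 17 2033 + 30 days = Tue Aug 16 2033.
Next gap: 34 days. Tue Aug 16 2033 + 34 days = Mon Sep 19 2033.
Next gap: 38 days. Mon Sep 19 2033 + 38 days = Thu Oct 27 2033.
Next gap: 42 days. Thu Oct 27 2033 + 42 days = Thu Dec 8 2033.
Next gap: 46 days. Thu Dec 8 2033 + 46 days = Mon Jan 23 2034.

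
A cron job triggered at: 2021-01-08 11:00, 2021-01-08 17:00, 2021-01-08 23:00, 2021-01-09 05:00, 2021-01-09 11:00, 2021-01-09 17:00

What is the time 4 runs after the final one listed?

The interval is a steady 6 hours (6, 6, 6, 6, 6).
2021-01-09 17:00 + 6 h = 2021-01-09 23:00.
2021-01-09 23:00 + 6 h = 2021-01-10 05:00.
2021-01-10 05:00 + 6 h = 2021-01-10 11:00.
2021-01-10 11:00 + 6 h = 2021-01-10 17:00.

2021-01-10 17:00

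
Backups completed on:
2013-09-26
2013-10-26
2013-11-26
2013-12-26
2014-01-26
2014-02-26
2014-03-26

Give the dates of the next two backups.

The day-of-month is always 26 (30, 31, 30, 31, 31, 28 days between events).
So this recurs on the 26th of each month.
Next: April 2014 → 2014-04-26.
Next: May 2014 → 2014-05-26.

2014-04-26, 2014-05-26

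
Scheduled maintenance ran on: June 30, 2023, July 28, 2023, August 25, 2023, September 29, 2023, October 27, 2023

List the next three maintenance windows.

All Fridays; the gaps (28, 28, 35, 28) vary with month length.
This is the last Friday of each month.
Last Friday of November 2023: November 24, 2023.
December 2023 ends with Friday December 29, 2023.
Last Friday of January 2024: January 26, 2024.

November 24, 2023; December 29, 2023; January 26, 2024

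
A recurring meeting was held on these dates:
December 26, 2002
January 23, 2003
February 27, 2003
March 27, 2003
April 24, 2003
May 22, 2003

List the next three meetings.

Gaps: 28, 35, 28, 28, 28 days — a mix of 28 and 35. Every date is a Thursday.
Each is the 4th Thursday of its month.
June 2003 — 4th Thursday is June 26, 2003.
4th Thursday of July 2003: July 24, 2003.
4th Thursday of August 2003: August 28, 2003.

June 26, 2003; July 24, 2003; August 28, 2003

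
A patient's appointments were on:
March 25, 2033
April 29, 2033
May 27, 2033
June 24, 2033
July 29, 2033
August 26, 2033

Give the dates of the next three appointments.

September 30, 2033; October 28, 2033; November 25, 2033

All Fridays; the gaps (35, 28, 28, 35, 28) vary with month length.
This is the last Friday of each month.
Last Friday of September 2033: September 30, 2033.
October 2033 ends with Friday October 28, 2033.
November 2033 ends with Friday November 25, 2033.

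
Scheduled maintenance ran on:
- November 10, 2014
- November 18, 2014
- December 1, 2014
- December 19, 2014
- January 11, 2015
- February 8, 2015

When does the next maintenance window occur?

The spacing grows by 5 each time: 8, 13, 18, 23, 28 days.
Next gap: 33 days. February 8, 2015 + 33 days = March 13, 2015.

March 13, 2015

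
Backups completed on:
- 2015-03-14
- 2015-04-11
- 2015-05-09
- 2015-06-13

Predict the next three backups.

2015-07-11, 2015-08-08, 2015-09-12

All dates are Saturdays, 28, 28, 35 days apart.
Specifically, the 2nd Saturday of each month.
July 2015 — 2nd Saturday is 2015-07-11.
August 2015 — 2nd Saturday is 2015-08-08.
2nd Saturday of September 2015: 2015-09-12.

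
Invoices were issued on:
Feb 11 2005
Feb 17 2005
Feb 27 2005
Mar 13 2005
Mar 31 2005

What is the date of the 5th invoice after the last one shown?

Intervals are 6, 10, 14, 18 days — an arithmetic progression with common difference 4.
Next gap: 22 days. Mar 31 2005 + 22 days = Apr 22 2005.
Next gap: 26 days. Apr 22 2005 + 26 days = May 18 2005.
Next gap: 30 days. May 18 2005 + 30 days = Jun 17 2005.
Next gap: 34 days. Jun 17 2005 + 34 days = Jul 21 2005.
Next gap: 38 days. Jul 21 2005 + 38 days = Aug 28 2005.

Aug 28 2005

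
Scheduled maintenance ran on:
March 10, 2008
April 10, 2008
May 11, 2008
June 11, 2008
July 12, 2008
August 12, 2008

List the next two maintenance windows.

Every event comes 31 days after the last (31, 31, 31, 31, 31).
August 12, 2008 + 31 days = September 12, 2008.
September 12, 2008 + 31 days = October 13, 2008.

September 12, 2008; October 13, 2008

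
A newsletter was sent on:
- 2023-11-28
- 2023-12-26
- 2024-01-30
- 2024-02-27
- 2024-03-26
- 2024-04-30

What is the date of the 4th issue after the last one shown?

2024-08-27

These are Tuesdays with 28, 35, 28, 28, 35-day gaps.
Each is the final Tuesday of its month — 2024-01-30 is past the 28th, so '4th Tuesday' doesn't fit.
May 2024 ends with Tuesday 2024-05-28.
Last Tuesday of June 2024: 2024-06-25.
July 2024 ends with Tuesday 2024-07-30.
August 2024 ends with Tuesday 2024-08-27.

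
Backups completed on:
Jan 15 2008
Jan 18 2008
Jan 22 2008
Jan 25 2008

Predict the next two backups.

Jan 29 2008, Feb 1 2008

Gaps: 3, 4, 3 days — not constant, but cyclic with period 2.
The events fall on every Tuesday and Friday.
The following Tuesday is Jan 29 2008.
Next Friday: Feb 1 2008.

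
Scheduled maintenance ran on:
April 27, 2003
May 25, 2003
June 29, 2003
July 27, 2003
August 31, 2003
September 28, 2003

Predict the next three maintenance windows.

October 26, 2003; November 30, 2003; December 28, 2003

All Sundays; the gaps (28, 35, 28, 35, 28) vary with month length.
This is the last Sunday of each month.
Last Sunday of October 2003: October 26, 2003.
November 2003 ends with Sunday November 30, 2003.
December 2003 ends with Sunday December 28, 2003.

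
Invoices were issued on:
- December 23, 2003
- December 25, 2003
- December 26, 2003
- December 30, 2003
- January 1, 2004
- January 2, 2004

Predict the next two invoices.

January 6, 2004; January 8, 2004

Gaps: 2, 1, 4, 2, 1 days — not constant, but cyclic with period 3.
The events fall on every Tuesday, Thursday and Friday.
The following Tuesday is January 6, 2004.
Next Thursday: January 8, 2004.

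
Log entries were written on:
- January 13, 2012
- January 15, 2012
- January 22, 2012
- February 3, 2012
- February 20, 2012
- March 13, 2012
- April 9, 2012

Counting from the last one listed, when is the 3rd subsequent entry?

July 29, 2012

The spacing grows by 5 each time: 2, 7, 12, 17, 22, 27 days.
Next gap: 32 days. April 9, 2012 + 32 days = May 11, 2012.
Next gap: 37 days. May 11, 2012 + 37 days = June 17, 2012.
Next gap: 42 days. June 17, 2012 + 42 days = July 29, 2012.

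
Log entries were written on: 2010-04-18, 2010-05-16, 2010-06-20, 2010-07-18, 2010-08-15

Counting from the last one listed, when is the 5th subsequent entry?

2011-01-16

All dates are Sundays, 28, 35, 28, 28 days apart.
Specifically, the 3rd Sunday of each month.
September 2010 — 3rd Sunday is 2010-09-19.
3rd Sunday of October 2010: 2010-10-17.
November 2010 — 3rd Sunday is 2010-11-21.
3rd Sunday of December 2010: 2010-12-19.
January 2011 — 3rd Sunday is 2011-01-16.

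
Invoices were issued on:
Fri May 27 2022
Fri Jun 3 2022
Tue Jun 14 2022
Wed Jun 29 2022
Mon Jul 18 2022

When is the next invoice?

Wed Aug 10 2022

Intervals are 7, 11, 15, 19 days — an arithmetic progression with common difference 4.
Next gap: 23 days. Mon Jul 18 2022 + 23 days = Wed Aug 10 2022.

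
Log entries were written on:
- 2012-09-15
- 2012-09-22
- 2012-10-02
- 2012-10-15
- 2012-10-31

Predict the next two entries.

Gaps: 7, 10, 13, 16 days — each gap is 3 larger than the previous one.
Next gap: 19 days. 2012-10-31 + 19 days = 2012-11-19.
Next gap: 22 days. 2012-11-19 + 22 days = 2012-12-11.

2012-11-19, 2012-12-11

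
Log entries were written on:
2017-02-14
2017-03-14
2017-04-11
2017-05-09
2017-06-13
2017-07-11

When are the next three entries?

2017-08-08, 2017-09-12, 2017-10-10

These are Tuesdays at 28- or 35-day spacing (28, 28, 28, 35, 28).
The pattern: 2nd Tuesday of the month.
2nd Tuesday of August 2017: 2017-08-08.
September 2017 — 2nd Tuesday is 2017-09-12.
2nd Tuesday of October 2017: 2017-10-10.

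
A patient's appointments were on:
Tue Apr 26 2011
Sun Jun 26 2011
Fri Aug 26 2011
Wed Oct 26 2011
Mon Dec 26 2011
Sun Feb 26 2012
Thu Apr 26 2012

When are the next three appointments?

Tue Jun 26 2012, Sun Aug 26 2012, Fri Oct 26 2012

Gaps: 61, 61, 61, 61, 62, 60 days — not constant. Every event is on the 26th of the month.
Pattern: the 26th of every 2 months.
Next: June 2012 → Tue Jun 26 2012.
Next: August 2012 → Sun Aug 26 2012.
Next: October 2012 → Fri Oct 26 2012.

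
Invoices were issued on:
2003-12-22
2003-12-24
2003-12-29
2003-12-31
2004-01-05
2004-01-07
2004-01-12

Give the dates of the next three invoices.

2004-01-14, 2004-01-19, 2004-01-21

The gap pattern 2, 5, 2, 5, 2, 5 repeats every 2 events.
These are the Mondays and Wednesdays of each week.
Next Wednesday: 2004-01-14.
Next Monday: 2004-01-19.
The following Wednesday is 2004-01-21.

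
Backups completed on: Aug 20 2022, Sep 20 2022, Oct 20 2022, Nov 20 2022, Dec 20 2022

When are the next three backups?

Each date is the 20th; the gaps (31, 30, 31, 30) track the month lengths.
The rule is the 20th of each month.
Next: January 2023 → Jan 20 2023.
Next: February 2023 → Feb 20 2023.
March 2023: Mar 20 2023.

Jan 20 2023, Feb 20 2023, Mar 20 2023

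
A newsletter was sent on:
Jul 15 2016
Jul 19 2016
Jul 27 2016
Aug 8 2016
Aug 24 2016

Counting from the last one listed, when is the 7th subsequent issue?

Apr 5 2017

Intervals are 4, 8, 12, 16 days — an arithmetic progression with common difference 4.
Next gap: 20 days. Aug 24 2016 + 20 days = Sep 13 2016.
Next gap: 24 days. Sep 13 2016 + 24 days = Oct 7 2016.
Next gap: 28 days. Oct 7 2016 + 28 days = Nov 4 2016.
Next gap: 32 days. Nov 4 2016 + 32 days = Dec 6 2016.
Next gap: 36 days. Dec 6 2016 + 36 days = Jan 11 2017.
Next gap: 40 days. Jan 11 2017 + 40 days = Feb 20 2017.
Next gap: 44 days. Feb 20 2017 + 44 days = Apr 5 2017.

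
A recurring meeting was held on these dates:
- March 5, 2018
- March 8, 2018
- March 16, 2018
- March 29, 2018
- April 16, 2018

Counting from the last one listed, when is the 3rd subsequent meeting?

July 9, 2018

Intervals are 3, 8, 13, 18 days — an arithmetic progression with common difference 5.
Next gap: 23 days. April 16, 2018 + 23 days = May 9, 2018.
Next gap: 28 days. May 9, 2018 + 28 days = June 6, 2018.
Next gap: 33 days. June 6, 2018 + 33 days = July 9, 2018.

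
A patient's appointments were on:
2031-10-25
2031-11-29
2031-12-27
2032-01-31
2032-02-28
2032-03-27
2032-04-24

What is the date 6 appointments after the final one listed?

2032-10-30

Every date is a Saturday; gaps 35, 28, 35, 28, 28, 28 days.
Each is the last Saturday of its month (at least one falls on the 29th or later, ruling out '4th Saturday').
Last Saturday of May 2032: 2032-05-29.
June 2032 ends with Saturday 2032-06-26.
Last Saturday of July 2032: 2032-07-31.
Last Saturday of August 2032: 2032-08-28.
Last Saturday of September 2032: 2032-09-25.
Last Saturday of October 2032: 2032-10-30.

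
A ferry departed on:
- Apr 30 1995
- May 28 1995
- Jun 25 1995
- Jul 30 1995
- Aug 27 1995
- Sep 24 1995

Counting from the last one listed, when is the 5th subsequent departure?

Feb 25 1996

All Sundays; the gaps (28, 28, 35, 28, 28) vary with month length.
This is the last Sunday of each month.
Last Sunday of October 1995: Oct 29 1995.
Last Sunday of November 1995: Nov 26 1995.
December 1995 ends with Sunday Dec 31 1995.
January 1996 ends with Sunday Jan 28 1996.
Last Sunday of February 1996: Feb 25 1996.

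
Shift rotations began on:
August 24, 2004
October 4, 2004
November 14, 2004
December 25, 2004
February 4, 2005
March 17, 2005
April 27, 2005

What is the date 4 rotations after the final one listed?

October 8, 2005

The spacing is 41, 41, 41, 41, 41, 41 days — always 41 days.
April 27, 2005 + 41 days = June 7, 2005.
June 7, 2005 + 41 days = July 18, 2005.
July 18, 2005 + 41 days = August 28, 2005.
August 28, 2005 + 41 days = October 8, 2005.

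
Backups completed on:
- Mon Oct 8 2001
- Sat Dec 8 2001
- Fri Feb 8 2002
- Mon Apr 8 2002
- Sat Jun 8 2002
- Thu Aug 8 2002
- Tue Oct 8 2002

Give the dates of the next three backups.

Sun Dec 8 2002, Sat Feb 8 2003, Tue Apr 8 2003

Gaps: 61, 62, 59, 61, 61, 61 days — not constant. Every event is on the 8th of the month.
Pattern: the 8th of every 2 months.
Next: December 2002 → Sun Dec 8 2002.
Next: February 2003 → Sat Feb 8 2003.
April 2003: Tue Apr 8 2003.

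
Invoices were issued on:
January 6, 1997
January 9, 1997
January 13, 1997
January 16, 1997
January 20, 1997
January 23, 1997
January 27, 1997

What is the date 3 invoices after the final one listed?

Gaps: 3, 4, 3, 4, 3, 4 days — not constant, but cyclic with period 2.
The events fall on every Monday and Thursday.
Next Thursday: January 30, 1997.
Next Monday: February 3, 1997.
The following Thursday is February 6, 1997.

February 6, 1997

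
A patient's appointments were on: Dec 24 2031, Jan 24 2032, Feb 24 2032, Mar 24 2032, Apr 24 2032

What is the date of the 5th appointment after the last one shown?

Sep 24 2032

Each date is the 24th; the gaps (31, 31, 29, 31) track the month lengths.
The rule is the 24th of each month.
Next: May 2032 → May 24 2032.
June 2032: Jun 24 2032.
July 2032: Jul 24 2032.
August 2032: Aug 24 2032.
Next: September 2032 → Sep 24 2032.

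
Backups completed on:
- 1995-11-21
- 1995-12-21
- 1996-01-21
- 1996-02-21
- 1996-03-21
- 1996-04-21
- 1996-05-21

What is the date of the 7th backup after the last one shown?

1996-12-21

Gaps: 30, 31, 31, 29, 31, 30 days — not constant. Every event is on the 21st of the month.
Pattern: the 21st of each month.
Next: June 1996 → 1996-06-21.
Next: July 1996 → 1996-07-21.
August 1996: 1996-08-21.
Next: September 1996 → 1996-09-21.
Next: October 1996 → 1996-10-21.
November 1996: 1996-11-21.
Next: December 1996 → 1996-12-21.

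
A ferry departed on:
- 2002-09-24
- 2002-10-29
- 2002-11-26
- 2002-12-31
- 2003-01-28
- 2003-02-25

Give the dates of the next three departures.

2003-03-25, 2003-04-29, 2003-05-27

Every date is a Tuesday; gaps 35, 28, 35, 28, 28 days.
Each is the last Tuesday of its month (at least one falls on the 29th or later, ruling out '4th Tuesday').
March 2003 ends with Tuesday 2003-03-25.
Last Tuesday of April 2003: 2003-04-29.
May 2003 ends with Tuesday 2003-05-27.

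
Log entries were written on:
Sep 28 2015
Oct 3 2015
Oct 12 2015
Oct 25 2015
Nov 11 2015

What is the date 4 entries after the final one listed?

Feb 27 2016

Gaps: 5, 9, 13, 17 days — each gap is 4 larger than the previous one.
Next gap: 21 days. Nov 11 2015 + 21 days = Dec 2 2015.
Next gap: 25 days. Dec 2 2015 + 25 days = Dec 27 2015.
Next gap: 29 days. Dec 27 2015 + 29 days = Jan 25 2016.
Next gap: 33 days. Jan 25 2016 + 33 days = Feb 27 2016.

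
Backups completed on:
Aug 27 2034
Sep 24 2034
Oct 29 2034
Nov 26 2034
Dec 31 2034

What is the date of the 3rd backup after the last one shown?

These are Sundays with 28, 35, 28, 35-day gaps.
Each is the final Sunday of its month — Oct 29 2034 is past the 28th, so '4th Sunday' doesn't fit.
January 2035 ends with Sunday Jan 28 2035.
February 2035 ends with Sunday Feb 25 2035.
March 2035 ends with Sunday Mar 25 2035.

Mar 25 2035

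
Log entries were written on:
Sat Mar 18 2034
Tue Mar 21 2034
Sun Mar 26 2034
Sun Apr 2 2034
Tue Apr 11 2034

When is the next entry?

Gaps: 3, 5, 7, 9 days — each gap is 2 larger than the previous one.
Next gap: 11 days. Tue Apr 11 2034 + 11 days = Sat Apr 22 2034.

Sat Apr 22 2034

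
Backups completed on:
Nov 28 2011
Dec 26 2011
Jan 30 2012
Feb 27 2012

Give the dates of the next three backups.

Mar 26 2012, Apr 30 2012, May 28 2012

All Mondays; the gaps (28, 35, 28) vary with month length.
This is the last Monday of each month.
Last Monday of March 2012: Mar 26 2012.
Last Monday of April 2012: Apr 30 2012.
Last Monday of May 2012: May 28 2012.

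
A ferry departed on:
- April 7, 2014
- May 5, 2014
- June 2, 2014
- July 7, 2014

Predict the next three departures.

All dates are Mondays, 28, 28, 35 days apart.
Specifically, the 1st Monday of each month.
August 2014 — 1st Monday is August 4, 2014.
1st Monday of September 2014: September 1, 2014.
October 2014 — 1st Monday is October 6, 2014.

August 4, 2014; September 1, 2014; October 6, 2014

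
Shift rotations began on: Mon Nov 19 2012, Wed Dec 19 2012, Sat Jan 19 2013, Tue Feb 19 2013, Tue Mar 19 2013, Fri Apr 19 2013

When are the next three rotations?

The day-of-month is always 19 (30, 31, 31, 28, 31 days between events).
So this recurs on the 19th of each month.
Next: May 2013 → Sun May 19 2013.
June 2013: Wed Jun 19 2013.
Next: July 2013 → Fri Jul 19 2013.

Sun May 19 2013, Wed Jun 19 2013, Fri Jul 19 2013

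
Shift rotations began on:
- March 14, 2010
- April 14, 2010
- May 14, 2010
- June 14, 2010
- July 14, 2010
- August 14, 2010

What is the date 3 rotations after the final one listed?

Each date is the 14th; the gaps (31, 30, 31, 30, 31) track the month lengths.
The rule is the 14th of each month.
September 2010: September 14, 2010.
October 2010: October 14, 2010.
Next: November 2010 → November 14, 2010.

November 14, 2010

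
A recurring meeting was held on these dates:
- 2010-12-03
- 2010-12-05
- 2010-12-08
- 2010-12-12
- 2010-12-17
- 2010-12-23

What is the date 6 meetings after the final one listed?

Intervals are 2, 3, 4, 5, 6 days — an arithmetic progression with common difference 1.
Next gap: 7 days. 2010-12-23 + 7 days = 2010-12-30.
Next gap: 8 days. 2010-12-30 + 8 days = 2011-01-07.
Next gap: 9 days. 2011-01-07 + 9 days = 2011-01-16.
Next gap: 10 days. 2011-01-16 + 10 days = 2011-01-26.
Next gap: 11 days. 2011-01-26 + 11 days = 2011-02-06.
Next gap: 12 days. 2011-02-06 + 12 days = 2011-02-18.

2011-02-18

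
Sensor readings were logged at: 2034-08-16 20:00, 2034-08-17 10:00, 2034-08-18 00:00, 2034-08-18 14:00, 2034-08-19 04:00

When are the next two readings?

2034-08-19 18:00, 2034-08-20 08:00

Gaps: 14, 14, 14, 14 hours — each event is 14 hours after the previous one.
2034-08-19 04:00 + 14 h = 2034-08-19 18:00.
2034-08-19 18:00 + 14 h = 2034-08-20 08:00.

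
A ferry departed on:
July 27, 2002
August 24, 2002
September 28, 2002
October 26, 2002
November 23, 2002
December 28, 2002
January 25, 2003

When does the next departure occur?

Gaps: 28, 35, 28, 28, 35, 28 days — a mix of 28 and 35. Every date is a Saturday.
Each is the 4th Saturday of its month.
4th Saturday of February 2003: February 22, 2003.

February 22, 2003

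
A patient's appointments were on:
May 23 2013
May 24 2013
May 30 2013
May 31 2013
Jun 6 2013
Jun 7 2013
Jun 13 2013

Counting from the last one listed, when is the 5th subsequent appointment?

Jun 28 2013

Every event lands on a Thursday or Friday (gaps cycle 1, 6, 1, 6, 1, 6).
So the schedule is: every Thursday and Friday.
The following Friday is Jun 14 2013.
Next Thursday: Jun 20 2013.
Next Friday: Jun 21 2013.
The following Thursday is Jun 27 2013.
The following Friday is Jun 28 2013.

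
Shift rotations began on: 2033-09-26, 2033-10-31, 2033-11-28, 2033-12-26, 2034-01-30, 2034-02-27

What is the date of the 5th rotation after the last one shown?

These are Mondays with 35, 28, 28, 35, 28-day gaps.
Each is the final Monday of its month — 2033-10-31 is past the 28th, so '4th Monday' doesn't fit.
March 2034 ends with Monday 2034-03-27.
April 2034 ends with Monday 2034-04-24.
May 2034 ends with Monday 2034-05-29.
June 2034 ends with Monday 2034-06-26.
July 2034 ends with Monday 2034-07-31.

2034-07-31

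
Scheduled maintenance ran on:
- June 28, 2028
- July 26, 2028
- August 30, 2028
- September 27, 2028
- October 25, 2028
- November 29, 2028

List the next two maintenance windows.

Every date is a Wednesday; gaps 28, 35, 28, 28, 35 days.
Each is the last Wednesday of its month (at least one falls on the 29th or later, ruling out '4th Wednesday').
Last Wednesday of December 2028: December 27, 2028.
January 2029 ends with Wednesday January 31, 2029.

December 27, 2028; January 31, 2029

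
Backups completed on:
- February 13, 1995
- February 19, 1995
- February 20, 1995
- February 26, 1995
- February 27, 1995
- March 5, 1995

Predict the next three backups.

March 6, 1995; March 12, 1995; March 13, 1995

The gap pattern 6, 1, 6, 1, 6 repeats every 2 events.
These are the Mondays and Sundays of each week.
Next Monday: March 6, 1995.
Next Sunday: March 12, 1995.
Next Monday: March 13, 1995.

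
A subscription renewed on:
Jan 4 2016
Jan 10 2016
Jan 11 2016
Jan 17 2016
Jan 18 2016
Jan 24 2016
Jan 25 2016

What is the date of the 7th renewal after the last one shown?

Feb 21 2016

Every event lands on a Monday or Sunday (gaps cycle 6, 1, 6, 1, 6, 1).
So the schedule is: every Monday and Sunday.
The following Sunday is Jan 31 2016.
Next Monday: Feb 1 2016.
Next Sunday: Feb 7 2016.
The following Monday is Feb 8 2016.
The following Sunday is Feb 14 2016.
Next Monday: Feb 15 2016.
The following Sunday is Feb 21 2016.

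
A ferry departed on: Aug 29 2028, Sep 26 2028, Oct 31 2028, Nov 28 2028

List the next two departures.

Every date is a Tuesday; gaps 28, 35, 28 days.
Each is the last Tuesday of its month (at least one falls on the 29th or later, ruling out '4th Tuesday').
December 2028 ends with Tuesday Dec 26 2028.
January 2029 ends with Tuesday Jan 30 2029.

Dec 26 2028, Jan 30 2029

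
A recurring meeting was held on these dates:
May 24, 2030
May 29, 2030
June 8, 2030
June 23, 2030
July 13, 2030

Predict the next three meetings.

Intervals are 5, 10, 15, 20 days — an arithmetic progression with common difference 5.
Next gap: 25 days. July 13, 2030 + 25 days = August 7, 2030.
Next gap: 30 days. August 7, 2030 + 30 days = September 6, 2030.
Next gap: 35 days. September 6, 2030 + 35 days = October 11, 2030.

August 7, 2030; September 6, 2030; October 11, 2030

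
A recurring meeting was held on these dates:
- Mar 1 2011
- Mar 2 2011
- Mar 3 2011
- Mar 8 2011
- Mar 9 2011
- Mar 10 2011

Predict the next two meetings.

The gap pattern 1, 1, 5, 1, 1 repeats every 3 events.
These are the Tuesdays, Wednesdays and Thursdays of each week.
Next Tuesday: Mar 15 2011.
The following Wednesday is Mar 16 2011.

Mar 15 2011, Mar 16 2011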